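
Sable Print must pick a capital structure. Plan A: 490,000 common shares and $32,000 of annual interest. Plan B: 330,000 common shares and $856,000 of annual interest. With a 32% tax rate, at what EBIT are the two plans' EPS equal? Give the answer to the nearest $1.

Set EPS_A = EPS_B: (EBIT − $32,000)(1 − 0.32) ÷ 490,000 = (EBIT − $856,000)(1 − 0.32) ÷ 330,000.
The (1 − t) factor cancels: (EBIT − 32,000) × 330,000 = (EBIT − 856,000) × 490,000.
EBIT × (490,000 − 330,000) = 856,000 × 490,000 − 32,000 × 330,000 = 408,880,000,000, so EBIT = 408,880,000,000 ÷ 160,000 = 2,555,500.00.

$2,555,500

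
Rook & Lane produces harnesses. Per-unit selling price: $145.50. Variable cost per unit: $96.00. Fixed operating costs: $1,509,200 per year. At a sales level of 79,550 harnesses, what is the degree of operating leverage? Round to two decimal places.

Total contribution margin = 79,550 × $49.50 = $3,937,725.00.
Subtracting fixed costs: EBIT = $3,937,725.00 − $1,509,200 = $2,428,525.00.
Degree of operating leverage = $3,937,725.00 / $2,428,525.00 = 1.6214.

1.62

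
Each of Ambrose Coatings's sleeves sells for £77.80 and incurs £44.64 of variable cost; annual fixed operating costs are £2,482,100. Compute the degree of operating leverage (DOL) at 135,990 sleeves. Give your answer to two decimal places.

2.22

At 135,990 units, contribution = 135,990 × £33.16 = £4,509,428.40.
Operating income = contribution − fixed costs = £4,509,428.40 − £2,482,100 = £2,027,328.40.
So DOL = total CM / EBIT = £4,509,428.40 / £2,027,328.40 = 2.2243.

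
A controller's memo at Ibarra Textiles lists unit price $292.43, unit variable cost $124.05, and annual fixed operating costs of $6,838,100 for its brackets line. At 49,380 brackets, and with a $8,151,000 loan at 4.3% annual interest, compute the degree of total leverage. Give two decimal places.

7.38

Contribution at this volume is 49,380 × $168.38 = $8,314,604.40.
Subtracting fixed costs: EBIT = $8,314,604.40 − $6,838,100 = $1,476,504.40. Interest = $350,493.00.
DOL = $8,314,604.40 ÷ $1,476,504.40 = 5.6313; DFL = $1,476,504.40 ÷ $1,126,011.40 = 1.3113.
DCL = DOL × DFL = 5.6313 × 1.3113 = 7.3843.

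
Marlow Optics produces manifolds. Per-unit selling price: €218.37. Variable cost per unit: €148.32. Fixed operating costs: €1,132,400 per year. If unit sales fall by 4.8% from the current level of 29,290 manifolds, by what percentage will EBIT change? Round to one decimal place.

-10.7%

At 29,290 units, contribution = 29,290 × €70.05 = €2,051,764.50.
Subtracting fixed costs: EBIT = €2,051,764.50 − €1,132,400 = €919,364.50.
Degree of operating leverage = €2,051,764.50 / €919,364.50 = 2.2317.
So EBIT moves 2.2317 × (-4.8%) = -10.7%.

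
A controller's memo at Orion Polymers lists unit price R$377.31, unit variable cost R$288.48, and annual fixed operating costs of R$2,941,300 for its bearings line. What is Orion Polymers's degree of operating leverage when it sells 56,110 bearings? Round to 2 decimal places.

At 56,110 units, contribution = 56,110 × R$88.83 = R$4,984,251.30.
EBIT = R$4,984,251.30 − R$2,941,300 = R$2,042,951.30.
DOL = contribution ÷ EBIT = R$4,984,251.30 ÷ R$2,042,951.30 = 2.4397.

2.44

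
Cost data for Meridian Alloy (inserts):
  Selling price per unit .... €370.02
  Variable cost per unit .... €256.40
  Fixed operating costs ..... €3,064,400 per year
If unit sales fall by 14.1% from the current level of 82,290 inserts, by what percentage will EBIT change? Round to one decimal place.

-21.0%

Contribution at this volume is 82,290 × €113.62 = €9,349,789.80.
EBIT = €9,349,789.80 − €3,064,400 = €6,285,389.80.
DOL = contribution ÷ EBIT = €9,349,789.80 ÷ €6,285,389.80 = 1.4875.
%ΔEBIT = DOL × %ΔSales = 1.4875 × -14.1% = -21.0%.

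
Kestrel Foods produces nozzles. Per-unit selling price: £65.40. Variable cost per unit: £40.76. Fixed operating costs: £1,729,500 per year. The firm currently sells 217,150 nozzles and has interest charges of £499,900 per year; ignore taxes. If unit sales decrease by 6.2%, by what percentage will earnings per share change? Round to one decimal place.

-10.6%

Contribution at this volume is 217,150 × £24.64 = £5,350,576.00.
Subtracting fixed costs: EBIT = £5,350,576.00 − £1,729,500 = £3,621,076.00.
Interest = £499,900.00, so EBIT − I = £3,121,176.00.
Degree of combined leverage = contribution ÷ (EBIT − I) = £5,350,576.00 ÷ £3,121,176.00 = 1.7143.
%ΔEPS = DCL × %ΔSales = 1.7143 × -6.2% = -10.6%.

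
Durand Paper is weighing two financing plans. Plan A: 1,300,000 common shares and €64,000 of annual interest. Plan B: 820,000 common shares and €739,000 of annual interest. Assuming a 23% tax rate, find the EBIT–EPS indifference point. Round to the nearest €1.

€1,892,125

Set EPS_A = EPS_B: (EBIT − €64,000)(1 − 0.23) ÷ 1,300,000 = (EBIT − €739,000)(1 − 0.23) ÷ 820,000.
The (1 − t) factor cancels: (EBIT − 64,000) × 820,000 = (EBIT − 739,000) × 1,300,000.
EBIT × (1,300,000 − 820,000) = 739,000 × 1,300,000 − 64,000 × 820,000 = 908,220,000,000, so EBIT = 908,220,000,000 ÷ 480,000 = 1,892,125.00.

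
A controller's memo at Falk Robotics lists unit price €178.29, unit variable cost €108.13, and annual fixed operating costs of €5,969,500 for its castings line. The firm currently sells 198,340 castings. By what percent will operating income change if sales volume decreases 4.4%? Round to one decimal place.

-7.7%

Contribution at this volume is 198,340 × €70.16 = €13,915,534.40.
Subtracting fixed costs: EBIT = €13,915,534.40 − €5,969,500 = €7,946,034.40.
Degree of operating leverage = €13,915,534.40 / €7,946,034.40 = 1.7513.
%ΔEBIT = DOL × %ΔSales = 1.7513 × -4.4% = -7.7%.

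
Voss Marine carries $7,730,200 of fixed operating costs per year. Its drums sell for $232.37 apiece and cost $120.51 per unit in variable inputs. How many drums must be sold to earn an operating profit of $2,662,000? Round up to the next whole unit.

92,904 drums

Unit CM = price − variable cost = $232.37 − $120.51 = $111.86.
Units = (FC + target) / CM = ($7,730,200 + $2,662,000) / $111.86 = 92,903.63, so 92,904 drums.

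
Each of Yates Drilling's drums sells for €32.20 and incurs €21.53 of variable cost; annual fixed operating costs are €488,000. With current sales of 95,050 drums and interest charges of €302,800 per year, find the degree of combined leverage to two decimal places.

At 95,050 units, contribution = 95,050 × €10.67 = €1,014,183.50.
Subtracting fixed costs: EBIT = €1,014,183.50 − €488,000 = €526,183.50. Interest = €302,800.00.
DOL = €1,014,183.50 ÷ €526,183.50 = 1.9274; DFL = €526,183.50 ÷ €223,383.50 = 2.3555.
Combined leverage = 1.9274 × 2.3555 = 4.5400.

4.54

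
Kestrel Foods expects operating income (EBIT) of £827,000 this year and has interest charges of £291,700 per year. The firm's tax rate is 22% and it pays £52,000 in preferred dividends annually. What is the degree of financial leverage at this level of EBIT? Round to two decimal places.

1.76

Annual interest charges come to £291,700.00.
Preferred dividends grossed up pre-tax: £52,000 / (1 − 0.22) = £66,666.67.
DFL = EBIT ÷ [EBIT − I − D_p/(1−t)] = £827,000 ÷ [£827,000 − £291,700.00 − £66,666.67] = £827,000 ÷ £468,633.33 = 1.7647.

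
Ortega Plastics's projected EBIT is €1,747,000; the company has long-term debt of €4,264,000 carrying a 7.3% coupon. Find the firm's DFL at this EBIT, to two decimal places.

Annual interest charges come to €311,272.00.
Degree of financial leverage = EBIT / (EBIT − interest) = €1,747,000 / €1,435,728.00 = 1.2168.

1.22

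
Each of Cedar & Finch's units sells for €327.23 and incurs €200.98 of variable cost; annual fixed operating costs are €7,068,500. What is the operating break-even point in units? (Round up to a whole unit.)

55,989 units

Contribution margin per unit = €327.23 − €200.98 = €126.25.
Break-even Q = €7,068,500 / €126.25 = 55,988.12 → 55,989 units.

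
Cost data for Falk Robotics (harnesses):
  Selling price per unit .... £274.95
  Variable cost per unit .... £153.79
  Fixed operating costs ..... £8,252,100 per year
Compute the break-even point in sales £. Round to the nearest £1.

£18,726,600

Contribution margin per unit = £274.95 − £153.79 = £121.16, a CM ratio of £121.16 ÷ £274.95 = 0.4407.
Break-even sales = FC ÷ CM ratio = £8,252,100 × £274.95 / £121.16 = £18,726,600.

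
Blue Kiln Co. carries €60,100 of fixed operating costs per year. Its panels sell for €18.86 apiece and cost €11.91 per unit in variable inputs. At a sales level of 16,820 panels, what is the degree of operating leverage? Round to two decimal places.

2.06

Total contribution margin = 16,820 × €6.95 = €116,899.00.
EBIT = €116,899.00 − €60,100 = €56,799.00.
DOL = contribution ÷ EBIT = €116,899.00 ÷ €56,799.00 = 2.0581.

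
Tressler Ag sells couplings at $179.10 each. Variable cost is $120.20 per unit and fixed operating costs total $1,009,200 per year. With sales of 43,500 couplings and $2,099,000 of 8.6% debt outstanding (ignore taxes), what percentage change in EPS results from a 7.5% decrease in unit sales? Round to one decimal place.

-14.0%

At 43,500 units, contribution = 43,500 × $58.90 = $2,562,150.00.
Operating income = contribution − fixed costs = $2,562,150.00 − $1,009,200 = $1,552,950.00.
After interest of $180,514.00, pre-tax earnings = $1,372,436.00.
DCL = total CM / (EBIT − I) = $2,562,150.00 / $1,372,436.00 = 1.8669.
EPS therefore changes by 1.8669 × (-7.5%) = -14.0%.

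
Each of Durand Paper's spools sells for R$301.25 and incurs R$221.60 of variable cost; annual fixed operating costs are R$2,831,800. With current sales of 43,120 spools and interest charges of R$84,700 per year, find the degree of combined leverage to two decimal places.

At 43,120 units, contribution = 43,120 × R$79.65 = R$3,434,508.00.
Operating income = contribution − fixed costs = R$3,434,508.00 − R$2,831,800 = R$602,708.00. Interest = R$84,700.00.
DOL = R$3,434,508.00 ÷ R$602,708.00 = 5.6985; DFL = R$602,708.00 ÷ R$518,008.00 = 1.1635.
DCL = DOL × DFL = 5.6985 × 1.1635 = 6.6302.

6.63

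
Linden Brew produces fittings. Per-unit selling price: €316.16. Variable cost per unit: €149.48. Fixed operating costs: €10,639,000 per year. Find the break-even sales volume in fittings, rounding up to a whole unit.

Unit CM = price − variable cost = €316.16 − €149.48 = €166.68.
Units to break even: €10,639,000 ÷ €166.68 = 63,828.89, rounded up to 63,829.

63,829 fittings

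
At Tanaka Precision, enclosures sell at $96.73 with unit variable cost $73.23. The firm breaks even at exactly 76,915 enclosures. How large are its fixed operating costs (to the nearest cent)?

$1,807,502.50

Unit CM = price − variable cost = $96.73 − $73.23 = $23.50.
Since BE = FC / CM, FC = 76,915 × $23.50 = $1,807,502.50.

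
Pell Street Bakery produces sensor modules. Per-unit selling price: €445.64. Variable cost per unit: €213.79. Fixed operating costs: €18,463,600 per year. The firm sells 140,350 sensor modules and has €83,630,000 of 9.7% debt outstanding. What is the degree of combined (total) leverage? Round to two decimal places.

5.46

Total contribution margin = 140,350 × €231.85 = €32,540,147.50.
Subtracting fixed costs: EBIT = €32,540,147.50 − €18,463,600 = €14,076,547.50. Interest = €8,112,110.00, so EBIT − I = €5,964,437.50.
DCL = contribution ÷ (EBIT − I) = €32,540,147.50 ÷ €5,964,437.50 = 5.4557.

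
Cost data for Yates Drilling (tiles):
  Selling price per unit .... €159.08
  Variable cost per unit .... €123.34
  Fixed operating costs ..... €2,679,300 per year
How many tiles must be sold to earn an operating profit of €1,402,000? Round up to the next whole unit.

Unit CM = price − variable cost = €159.08 − €123.34 = €35.74.
Units = (FC + target) / CM = (€2,679,300 + €1,402,000) / €35.74 = 114,194.18, so 114,195 tiles.

114,195 tiles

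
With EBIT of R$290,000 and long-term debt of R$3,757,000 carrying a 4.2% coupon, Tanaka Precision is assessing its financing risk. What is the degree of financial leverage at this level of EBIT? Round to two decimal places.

2.19

Annual interest charges come to R$157,794.00.
DFL = EBIT ÷ (EBIT − I) = R$290,000 ÷ (R$290,000 − R$157,794.00) = R$290,000 ÷ R$132,206.00 = 2.1935.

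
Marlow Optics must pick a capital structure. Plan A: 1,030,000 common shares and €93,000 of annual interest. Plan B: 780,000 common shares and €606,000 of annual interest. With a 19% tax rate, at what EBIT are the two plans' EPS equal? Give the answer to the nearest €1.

Set EPS_A = EPS_B: (EBIT − €93,000)(1 − 0.19) ÷ 1,030,000 = (EBIT − €606,000)(1 − 0.19) ÷ 780,000.
The (1 − t) factor cancels: (EBIT − 93,000) × 780,000 = (EBIT − 606,000) × 1,030,000.
EBIT × (1,030,000 − 780,000) = 606,000 × 1,030,000 − 93,000 × 780,000 = 551,640,000,000, so EBIT = 551,640,000,000 ÷ 250,000 = 2,206,560.00.

€2,206,560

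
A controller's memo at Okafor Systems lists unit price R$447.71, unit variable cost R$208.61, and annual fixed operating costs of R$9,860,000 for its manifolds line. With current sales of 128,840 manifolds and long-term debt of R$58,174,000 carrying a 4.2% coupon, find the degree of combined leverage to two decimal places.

Total contribution margin = 128,840 × R$239.10 = R$30,805,644.00.
Operating income = contribution − fixed costs = R$30,805,644.00 − R$9,860,000 = R$20,945,644.00. Interest = R$2,443,308.00, so EBIT − I = R$18,502,336.00.
Degree of total leverage = total CM / (EBIT − interest) = R$30,805,644.00 / R$18,502,336.00 = 1.6650.

1.66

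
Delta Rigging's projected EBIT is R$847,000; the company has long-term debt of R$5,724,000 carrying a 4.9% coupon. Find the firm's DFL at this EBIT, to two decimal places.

1.50

Annual interest charges come to R$280,476.00.
Degree of financial leverage = EBIT / (EBIT − interest) = R$847,000 / R$566,524.00 = 1.4951.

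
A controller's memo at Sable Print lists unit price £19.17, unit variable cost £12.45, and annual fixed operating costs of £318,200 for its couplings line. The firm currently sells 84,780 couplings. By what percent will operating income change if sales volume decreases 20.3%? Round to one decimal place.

-46.0%

Total contribution margin = 84,780 × £6.72 = £569,721.60.
EBIT = £569,721.60 − £318,200 = £251,521.60.
Degree of operating leverage = £569,721.60 / £251,521.60 = 2.2651.
Operating income changes by 2.2651 × -20.3% = -46.0%.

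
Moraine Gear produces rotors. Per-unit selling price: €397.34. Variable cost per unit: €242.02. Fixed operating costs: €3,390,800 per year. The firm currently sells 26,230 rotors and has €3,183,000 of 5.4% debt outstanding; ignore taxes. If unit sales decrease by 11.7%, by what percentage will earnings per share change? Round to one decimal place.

-93.2%

Total contribution margin = 26,230 × €155.32 = €4,074,043.60.
Subtracting fixed costs: EBIT = €4,074,043.60 − €3,390,800 = €683,243.60.
Interest = €171,882.00, so EBIT − I = €511,361.60.
DCL = total CM / (EBIT − I) = €4,074,043.60 / €511,361.60 = 7.9671.
%ΔEPS = DCL × %ΔSales = 7.9671 × -11.7% = -93.2%.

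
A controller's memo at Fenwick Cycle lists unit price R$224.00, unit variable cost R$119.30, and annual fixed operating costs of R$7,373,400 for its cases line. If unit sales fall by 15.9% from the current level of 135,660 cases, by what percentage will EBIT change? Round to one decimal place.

-33.1%

Contribution at this volume is 135,660 × R$104.70 = R$14,203,602.00.
Subtracting fixed costs: EBIT = R$14,203,602.00 − R$7,373,400 = R$6,830,202.00.
So DOL = total CM / EBIT = R$14,203,602.00 / R$6,830,202.00 = 2.0795.
%ΔEBIT = DOL × %ΔSales = 2.0795 × -15.9% = -33.1%.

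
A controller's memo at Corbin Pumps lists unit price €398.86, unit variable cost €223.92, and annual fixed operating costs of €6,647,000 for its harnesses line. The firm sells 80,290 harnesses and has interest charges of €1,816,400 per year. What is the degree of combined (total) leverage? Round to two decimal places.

2.52

Total contribution margin = 80,290 × €174.94 = €14,045,932.60.
Subtracting fixed costs: EBIT = €14,045,932.60 − €6,647,000 = €7,398,932.60. Interest = €1,816,400.00.
DOL = €14,045,932.60 ÷ €7,398,932.60 = 1.8984; DFL = €7,398,932.60 ÷ €5,582,532.60 = 1.3254.
DCL = DOL × DFL = 1.8984 × 1.3254 = 2.5161.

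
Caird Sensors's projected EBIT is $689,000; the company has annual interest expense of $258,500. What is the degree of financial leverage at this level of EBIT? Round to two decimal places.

Interest = $258,500.00.
Degree of financial leverage = EBIT / (EBIT − interest) = $689,000 / $430,500.00 = 1.6005.

1.60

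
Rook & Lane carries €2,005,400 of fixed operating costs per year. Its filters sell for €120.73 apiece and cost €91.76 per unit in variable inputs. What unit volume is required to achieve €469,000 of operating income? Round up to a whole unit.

85,413 filters

Contribution margin per unit = €120.73 − €91.76 = €28.97.
Need Q such that Q × €28.97 − €2,005,400 = €469,000, i.e. Q = €2,474,400 / €28.97 = 85,412.50 → 85,413.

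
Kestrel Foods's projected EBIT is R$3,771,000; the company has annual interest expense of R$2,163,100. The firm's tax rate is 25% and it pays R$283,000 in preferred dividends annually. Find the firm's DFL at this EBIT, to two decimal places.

3.06

Annual interest charges come to R$2,163,100.00.
Preferred dividends grossed up pre-tax: R$283,000 / (1 − 0.25) = R$377,333.33.
DFL = EBIT ÷ [EBIT − I − D_p/(1−t)] = R$3,771,000 ÷ [R$3,771,000 − R$2,163,100.00 − R$377,333.33] = R$3,771,000 ÷ R$1,230,566.67 = 3.0644.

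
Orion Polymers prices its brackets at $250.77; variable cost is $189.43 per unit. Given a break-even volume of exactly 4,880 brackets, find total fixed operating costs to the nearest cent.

Each unit contributes $250.77 − $189.43 = $61.34.
Fixed costs = break-even units × CM = 4,880 × $61.34 = $299,339.20.

$299,339.20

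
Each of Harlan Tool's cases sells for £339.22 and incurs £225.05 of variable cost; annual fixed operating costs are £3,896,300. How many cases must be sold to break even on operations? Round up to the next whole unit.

Each unit contributes £339.22 − £225.05 = £114.17.
Break-even Q = £3,896,300 / £114.17 = 34,127.18 → 34,128 cases.

34,128 cases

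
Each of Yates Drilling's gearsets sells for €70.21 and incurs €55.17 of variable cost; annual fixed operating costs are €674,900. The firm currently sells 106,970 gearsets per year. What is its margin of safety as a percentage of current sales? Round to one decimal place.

Unit CM = price − variable cost = €70.21 − €55.17 = €15.04. Break-even units = €674,900 ÷ €15.04 = 44,873.67; break-even revenue = 44,873.67 × €70.21 = €3,150,580.39.
Actual sales revenue = 106,970 × €70.21 = €7,510,363.70.
Margin of safety = (€7,510,363.70 − €3,150,580.39) ÷ €7,510,363.70 = 58.1%.

58.1%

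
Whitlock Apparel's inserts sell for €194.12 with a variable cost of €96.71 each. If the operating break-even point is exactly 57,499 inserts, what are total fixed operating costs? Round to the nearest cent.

€5,600,977.59

Each unit contributes €194.12 − €96.71 = €97.41.
Since BE = FC / CM, FC = 57,499 × €97.41 = €5,600,977.59.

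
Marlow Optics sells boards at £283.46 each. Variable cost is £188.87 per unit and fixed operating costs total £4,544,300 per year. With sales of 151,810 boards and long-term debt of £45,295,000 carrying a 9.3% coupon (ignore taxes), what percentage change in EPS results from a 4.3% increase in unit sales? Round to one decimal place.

Contribution at this volume is 151,810 × £94.59 = £14,359,707.90.
Subtracting fixed costs: EBIT = £14,359,707.90 − £4,544,300 = £9,815,407.90.
Interest = £4,212,435.00, so EBIT − I = £5,602,972.90.
Degree of combined leverage = contribution ÷ (EBIT − I) = £14,359,707.90 ÷ £5,602,972.90 = 2.5629.
%ΔEPS = DCL × %ΔSales = 2.5629 × +4.3% = +11.0%.

+11.0%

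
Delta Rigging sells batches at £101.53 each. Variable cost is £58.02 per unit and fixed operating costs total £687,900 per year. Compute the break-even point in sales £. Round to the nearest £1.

£1,605,205

CM per unit = £101.53 − £58.02 = £43.51; CM ratio = £43.51 / £101.53 = 0.4285.
Break-even sales = FC ÷ CM ratio = £687,900 × £101.53 / £43.51 = £1,605,205.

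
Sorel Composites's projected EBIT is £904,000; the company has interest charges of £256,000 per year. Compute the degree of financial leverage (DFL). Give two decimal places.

Interest = £256,000.00.
Degree of financial leverage = EBIT / (EBIT − interest) = £904,000 / £648,000.00 = 1.3951.

1.40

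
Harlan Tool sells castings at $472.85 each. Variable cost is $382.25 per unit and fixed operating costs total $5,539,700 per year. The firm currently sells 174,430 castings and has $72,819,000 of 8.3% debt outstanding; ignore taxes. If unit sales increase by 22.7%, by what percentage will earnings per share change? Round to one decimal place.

Total contribution margin = 174,430 × $90.60 = $15,803,358.00.
Operating income = contribution − fixed costs = $15,803,358.00 − $5,539,700 = $10,263,658.00.
Interest = $6,043,977.00, so EBIT − I = $4,219,681.00.
Degree of combined leverage = contribution ÷ (EBIT − I) = $15,803,358.00 ÷ $4,219,681.00 = 3.7452.
EPS therefore changes by 3.7452 × (+22.7%) = +85.0%.

+85.0%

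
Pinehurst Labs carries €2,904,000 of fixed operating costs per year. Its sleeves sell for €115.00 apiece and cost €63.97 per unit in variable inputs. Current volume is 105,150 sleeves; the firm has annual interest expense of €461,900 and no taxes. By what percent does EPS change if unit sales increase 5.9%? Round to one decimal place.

At 105,150 units, contribution = 105,150 × €51.03 = €5,365,804.50.
Operating income = contribution − fixed costs = €5,365,804.50 − €2,904,000 = €2,461,804.50.
Interest = €461,900.00, so EBIT − I = €1,999,904.50.
Degree of combined leverage = contribution ÷ (EBIT − I) = €5,365,804.50 ÷ €1,999,904.50 = 2.6830.
EPS therefore changes by 2.6830 × (+5.9%) = +15.8%.

+15.8%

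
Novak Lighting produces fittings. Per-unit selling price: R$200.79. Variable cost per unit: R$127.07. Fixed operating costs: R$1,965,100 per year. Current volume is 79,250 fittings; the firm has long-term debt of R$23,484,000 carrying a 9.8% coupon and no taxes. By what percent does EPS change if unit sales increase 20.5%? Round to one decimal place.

Contribution at this volume is 79,250 × R$73.72 = R$5,842,310.00.
Subtracting fixed costs: EBIT = R$5,842,310.00 − R$1,965,100 = R$3,877,210.00.
After interest of R$2,301,432.00, pre-tax earnings = R$1,575,778.00.
Degree of combined leverage = contribution ÷ (EBIT − I) = R$5,842,310.00 ÷ R$1,575,778.00 = 3.7076.
EPS therefore changes by 3.7076 × (+20.5%) = +76.0%.

+76.0%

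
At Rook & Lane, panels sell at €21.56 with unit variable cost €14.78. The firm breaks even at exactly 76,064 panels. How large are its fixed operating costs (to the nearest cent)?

€515,713.92

Each unit contributes €21.56 − €14.78 = €6.78.
Fixed costs = break-even units × CM = 76,064 × €6.78 = €515,713.92.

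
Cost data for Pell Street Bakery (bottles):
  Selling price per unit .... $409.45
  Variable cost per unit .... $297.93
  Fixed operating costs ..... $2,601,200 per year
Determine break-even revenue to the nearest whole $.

CM per unit = $409.45 − $297.93 = $111.52; CM ratio = $111.52 / $409.45 = 0.2724.
Break-even revenue = fixed costs × price ÷ CM = $2,601,200 × $409.45 ÷ $111.52 = $9,550,407.

$9,550,407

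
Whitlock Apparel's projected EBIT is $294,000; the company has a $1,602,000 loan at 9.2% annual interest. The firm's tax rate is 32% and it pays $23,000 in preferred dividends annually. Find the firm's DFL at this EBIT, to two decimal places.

2.61

Interest = $147,384.00.
Preferred dividends grossed up pre-tax: $23,000 / (1 − 0.32) = $33,823.53.
DFL = EBIT ÷ [EBIT − I − D_p/(1−t)] = $294,000 ÷ [$294,000 − $147,384.00 − $33,823.53] = $294,000 ÷ $112,792.47 = 2.6066.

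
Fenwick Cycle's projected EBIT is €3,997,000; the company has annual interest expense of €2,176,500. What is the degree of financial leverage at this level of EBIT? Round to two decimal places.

Annual interest charges come to €2,176,500.00.
DFL = EBIT ÷ (EBIT − I) = €3,997,000 ÷ (€3,997,000 − €2,176,500.00) = €3,997,000 ÷ €1,820,500.00 = 2.1956.

2.20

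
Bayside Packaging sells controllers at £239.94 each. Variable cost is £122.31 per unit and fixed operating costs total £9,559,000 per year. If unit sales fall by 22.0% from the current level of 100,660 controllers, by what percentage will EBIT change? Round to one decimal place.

-114.2%

At 100,660 units, contribution = 100,660 × £117.63 = £11,840,635.80.
Subtracting fixed costs: EBIT = £11,840,635.80 − £9,559,000 = £2,281,635.80.
Degree of operating leverage = £11,840,635.80 / £2,281,635.80 = 5.1895.
%ΔEBIT = DOL × %ΔSales = 5.1895 × -22.0% = -114.2%.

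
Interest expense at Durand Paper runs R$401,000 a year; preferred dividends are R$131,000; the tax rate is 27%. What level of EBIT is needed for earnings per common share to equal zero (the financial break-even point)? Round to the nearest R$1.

Preferred dividends are paid after tax, so their pre-tax equivalent is R$131,000 ÷ (1 − 0.27) = R$179,452.05.
EPS = 0 when EBIT covers interest plus the pre-tax preferred burden: R$401,000 + R$179,452.05 = R$580,452.05.

R$580,452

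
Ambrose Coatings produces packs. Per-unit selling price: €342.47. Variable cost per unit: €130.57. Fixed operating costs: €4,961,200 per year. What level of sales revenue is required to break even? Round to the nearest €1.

CM per unit = €342.47 − €130.57 = €211.90; CM ratio = €211.90 / €342.47 = 0.6187.
Break-even revenue = fixed costs × price ÷ CM = €4,961,200 × €342.47 ÷ €211.90 = €8,018,226.

€8,018,226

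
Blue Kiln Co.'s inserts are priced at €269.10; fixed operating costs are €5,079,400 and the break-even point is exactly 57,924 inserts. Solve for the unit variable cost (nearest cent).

€181.41

At break-even, FC = Q × (P − VC), so P − VC = €5,079,400 ÷ 57,924 = €87.6908.
Hence VC = price − CM = €269.10 − €87.6908 = €181.41.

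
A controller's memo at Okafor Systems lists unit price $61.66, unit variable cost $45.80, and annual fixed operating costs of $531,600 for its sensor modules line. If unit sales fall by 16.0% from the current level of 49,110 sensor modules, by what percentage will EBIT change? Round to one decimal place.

-50.4%

Contribution at this volume is 49,110 × $15.86 = $778,884.60.
Subtracting fixed costs: EBIT = $778,884.60 − $531,600 = $247,284.60.
Degree of operating leverage = $778,884.60 / $247,284.60 = 3.1497.
So EBIT moves 3.1497 × (-16.0%) = -50.4%.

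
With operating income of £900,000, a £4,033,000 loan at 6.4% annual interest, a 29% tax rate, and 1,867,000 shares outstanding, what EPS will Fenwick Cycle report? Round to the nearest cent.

Pre-tax income = £900,000 − £258,112.00 = £641,888.00.
After tax at 29%: net income = £641,888.00 × 0.71 = £455,740.48.
EPS = £455,740.48 ÷ 1,867,000 = £0.24.

£0.24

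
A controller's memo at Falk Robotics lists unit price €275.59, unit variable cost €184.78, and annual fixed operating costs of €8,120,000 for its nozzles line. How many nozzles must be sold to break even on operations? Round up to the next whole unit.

89,418 nozzles

Each unit contributes €275.59 − €184.78 = €90.81.
Break-even Q = €8,120,000 / €90.81 = 89,417.47 → 89,418 nozzles.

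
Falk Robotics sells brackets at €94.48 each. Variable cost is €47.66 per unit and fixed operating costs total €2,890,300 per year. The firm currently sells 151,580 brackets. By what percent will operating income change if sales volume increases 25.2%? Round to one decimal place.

Contribution at this volume is 151,580 × €46.82 = €7,096,975.60.
Subtracting fixed costs: EBIT = €7,096,975.60 − €2,890,300 = €4,206,675.60.
Degree of operating leverage = €7,096,975.60 / €4,206,675.60 = 1.6871.
So EBIT moves 1.6871 × (+25.2%) = +42.5%.

+42.5%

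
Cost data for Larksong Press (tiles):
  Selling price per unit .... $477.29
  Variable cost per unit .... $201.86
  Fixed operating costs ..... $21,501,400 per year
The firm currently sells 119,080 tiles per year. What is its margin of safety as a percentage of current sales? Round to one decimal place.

34.4%

Unit CM = price − variable cost = $477.29 − $201.86 = $275.43. Break-even units = $21,501,400 ÷ $275.43 = 78,064.84; break-even revenue = 78,064.84 × $477.29 = $37,259,569.42.
Current sales = 119,080 × $477.29 = $56,835,693.20.
Margin of safety = ($56,835,693.20 − $37,259,569.42) ÷ $56,835,693.20 = 34.4%.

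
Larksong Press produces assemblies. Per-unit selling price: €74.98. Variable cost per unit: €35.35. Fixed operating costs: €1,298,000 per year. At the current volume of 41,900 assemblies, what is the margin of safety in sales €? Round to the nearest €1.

€685,845

Each unit contributes €74.98 − €35.35 = €39.63. Break-even units = €1,298,000 ÷ €39.63 = 32,752.96; break-even revenue = 32,752.96 × €74.98 = €2,455,817.31.
Current sales = 41,900 × €74.98 = €3,141,662.00.
Margin of safety = €3,141,662.00 − €2,455,817.31 = €685,845.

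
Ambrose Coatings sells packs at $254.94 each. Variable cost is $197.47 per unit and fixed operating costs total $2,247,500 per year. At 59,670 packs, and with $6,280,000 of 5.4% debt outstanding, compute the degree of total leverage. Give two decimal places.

4.07

Contribution at this volume is 59,670 × $57.47 = $3,429,234.90.
Subtracting fixed costs: EBIT = $3,429,234.90 − $2,247,500 = $1,181,734.90. Interest = $339,120.00, so EBIT − I = $842,614.90.
DCL = contribution ÷ (EBIT − I) = $3,429,234.90 ÷ $842,614.90 = 4.0698.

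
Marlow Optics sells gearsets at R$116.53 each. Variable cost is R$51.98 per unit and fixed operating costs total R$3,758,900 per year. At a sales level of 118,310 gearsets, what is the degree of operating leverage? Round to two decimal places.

1.97

Total contribution margin = 118,310 × R$64.55 = R$7,636,910.50.
EBIT = R$7,636,910.50 − R$3,758,900 = R$3,878,010.50.
DOL = contribution ÷ EBIT = R$7,636,910.50 ÷ R$3,878,010.50 = 1.9693.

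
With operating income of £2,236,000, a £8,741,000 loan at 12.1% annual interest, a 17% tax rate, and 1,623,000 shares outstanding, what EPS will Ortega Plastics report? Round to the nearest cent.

Pre-tax income = £2,236,000 − £1,057,661.00 = £1,178,339.00.
Net income = £1,178,339.00 × (1 − 0.17) = £978,021.37.
EPS = £978,021.37 ÷ 1,623,000 = £0.60.

£0.60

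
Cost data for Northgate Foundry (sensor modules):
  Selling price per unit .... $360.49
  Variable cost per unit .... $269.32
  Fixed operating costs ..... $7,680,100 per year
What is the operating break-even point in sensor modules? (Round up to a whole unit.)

Each unit contributes $360.49 − $269.32 = $91.17.
Break-even volume = fixed costs ÷ CM per unit = $7,680,100 ÷ $91.17 = 84,239.33, so 84,240 sensor modules.

84,240 sensor modules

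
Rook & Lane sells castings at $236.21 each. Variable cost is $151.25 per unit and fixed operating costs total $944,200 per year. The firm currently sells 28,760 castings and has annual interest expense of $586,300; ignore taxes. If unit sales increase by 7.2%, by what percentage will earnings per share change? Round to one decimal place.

Total contribution margin = 28,760 × $84.96 = $2,443,449.60.
Subtracting fixed costs: EBIT = $2,443,449.60 − $944,200 = $1,499,249.60.
After interest of $586,300.00, pre-tax earnings = $912,949.60.
DCL = total CM / (EBIT − I) = $2,443,449.60 / $912,949.60 = 2.6764.
%ΔEPS = DCL × %ΔSales = 2.6764 × +7.2% = +19.3%.

+19.3%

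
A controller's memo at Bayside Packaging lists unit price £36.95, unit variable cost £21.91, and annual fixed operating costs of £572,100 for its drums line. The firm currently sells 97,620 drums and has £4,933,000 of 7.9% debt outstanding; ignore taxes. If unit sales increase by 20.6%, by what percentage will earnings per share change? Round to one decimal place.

+59.7%

Total contribution margin = 97,620 × £15.04 = £1,468,204.80.
EBIT = £1,468,204.80 − £572,100 = £896,104.80.
After interest of £389,707.00, pre-tax earnings = £506,397.80.
Degree of combined leverage = contribution ÷ (EBIT − I) = £1,468,204.80 ÷ £506,397.80 = 2.8993.
EPS therefore changes by 2.8993 × (+20.6%) = +59.7%.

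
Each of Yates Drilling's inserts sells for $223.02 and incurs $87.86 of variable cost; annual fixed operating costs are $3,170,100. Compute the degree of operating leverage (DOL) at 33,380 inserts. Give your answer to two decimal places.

Total contribution margin = 33,380 × $135.16 = $4,511,640.80.
EBIT = $4,511,640.80 − $3,170,100 = $1,341,540.80.
Degree of operating leverage = $4,511,640.80 / $1,341,540.80 = 3.3630.

3.36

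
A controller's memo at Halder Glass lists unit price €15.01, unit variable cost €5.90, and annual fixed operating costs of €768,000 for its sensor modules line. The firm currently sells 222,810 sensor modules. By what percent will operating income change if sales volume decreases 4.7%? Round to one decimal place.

-7.6%

Contribution at this volume is 222,810 × €9.11 = €2,029,799.10.
Operating income = contribution − fixed costs = €2,029,799.10 − €768,000 = €1,261,799.10.
Degree of operating leverage = €2,029,799.10 / €1,261,799.10 = 1.6087.
Operating income changes by 1.6087 × -4.7% = -7.6%.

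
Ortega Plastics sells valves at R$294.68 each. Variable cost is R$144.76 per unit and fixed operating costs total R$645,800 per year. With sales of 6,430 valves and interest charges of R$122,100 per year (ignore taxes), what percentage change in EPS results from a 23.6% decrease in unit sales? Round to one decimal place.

At 6,430 units, contribution = 6,430 × R$149.92 = R$963,985.60.
Subtracting fixed costs: EBIT = R$963,985.60 − R$645,800 = R$318,185.60.
After interest of R$122,100.00, pre-tax earnings = R$196,085.60.
DCL = total CM / (EBIT − I) = R$963,985.60 / R$196,085.60 = 4.9161.
EPS therefore changes by 4.9161 × (-23.6%) = -116.0%.

-116.0%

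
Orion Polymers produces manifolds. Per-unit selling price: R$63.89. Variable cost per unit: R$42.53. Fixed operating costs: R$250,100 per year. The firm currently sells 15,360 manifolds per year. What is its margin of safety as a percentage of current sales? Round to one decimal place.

Each unit contributes R$63.89 − R$42.53 = R$21.36. Break-even units = R$250,100 ÷ R$21.36 = 11,708.80; break-even revenue = 11,708.80 × R$63.89 = R$748,075.33.
Current sales = 15,360 × R$63.89 = R$981,350.40.
Margin of safety = (R$981,350.40 − R$748,075.33) ÷ R$981,350.40 = 23.8%.

23.8%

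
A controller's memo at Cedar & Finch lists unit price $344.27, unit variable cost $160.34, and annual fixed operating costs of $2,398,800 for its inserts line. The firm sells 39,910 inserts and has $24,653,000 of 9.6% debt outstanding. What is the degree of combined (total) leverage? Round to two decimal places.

Total contribution margin = 39,910 × $183.93 = $7,340,646.30.
Operating income = contribution − fixed costs = $7,340,646.30 − $2,398,800 = $4,941,846.30. Interest = $2,366,688.00, so EBIT − I = $2,575,158.30.
Degree of total leverage = total CM / (EBIT − interest) = $7,340,646.30 / $2,575,158.30 = 2.8506.

2.85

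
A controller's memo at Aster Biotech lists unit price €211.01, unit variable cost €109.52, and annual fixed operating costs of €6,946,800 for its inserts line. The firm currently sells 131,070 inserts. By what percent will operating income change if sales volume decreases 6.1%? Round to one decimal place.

Total contribution margin = 131,070 × €101.49 = €13,302,294.30.
EBIT = €13,302,294.30 − €6,946,800 = €6,355,494.30.
DOL = contribution ÷ EBIT = €13,302,294.30 ÷ €6,355,494.30 = 2.0930.
So EBIT moves 2.0930 × (-6.1%) = -12.8%.

-12.8%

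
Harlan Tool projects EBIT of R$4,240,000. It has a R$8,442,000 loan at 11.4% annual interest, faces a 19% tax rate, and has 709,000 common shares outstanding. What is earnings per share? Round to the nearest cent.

Pre-tax income = R$4,240,000 − R$962,388.00 = R$3,277,612.00.
Net income = R$3,277,612.00 × (1 − 0.19) = R$2,654,865.72.
Per share: R$2,654,865.72 / 709,000 shares = R$3.74.

R$3.74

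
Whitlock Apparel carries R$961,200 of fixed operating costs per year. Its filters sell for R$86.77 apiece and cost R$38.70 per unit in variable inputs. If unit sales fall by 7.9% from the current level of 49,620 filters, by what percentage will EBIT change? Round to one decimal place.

-13.2%

At 49,620 units, contribution = 49,620 × R$48.07 = R$2,385,233.40.
Operating income = contribution − fixed costs = R$2,385,233.40 − R$961,200 = R$1,424,033.40.
Degree of operating leverage = R$2,385,233.40 / R$1,424,033.40 = 1.6750.
So EBIT moves 1.6750 × (-7.9%) = -13.2%.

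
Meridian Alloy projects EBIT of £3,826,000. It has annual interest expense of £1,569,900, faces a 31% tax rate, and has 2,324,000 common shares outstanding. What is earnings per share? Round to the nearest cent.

Pre-tax income = £3,826,000 − £1,569,900.00 = £2,256,100.00.
Net income = £2,256,100.00 × (1 − 0.31) = £1,556,709.00.
Per share: £1,556,709.00 / 2,324,000 shares = £0.67.

£0.67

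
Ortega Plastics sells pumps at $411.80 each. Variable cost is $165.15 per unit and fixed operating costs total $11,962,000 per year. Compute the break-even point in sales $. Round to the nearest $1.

$19,971,423

CM per unit = $411.80 − $165.15 = $246.65; CM ratio = $246.65 / $411.80 = 0.5990.
Break-even revenue = fixed costs × price ÷ CM = $11,962,000 × $411.80 ÷ $246.65 = $19,971,423.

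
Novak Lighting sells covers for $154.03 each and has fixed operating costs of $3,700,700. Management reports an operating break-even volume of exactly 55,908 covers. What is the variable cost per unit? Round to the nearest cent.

Contribution per unit must be FC / Q = $3,700,700 / 55,908 = $66.1927.
Hence VC = price − CM = $154.03 − $66.1927 = $87.84.

$87.84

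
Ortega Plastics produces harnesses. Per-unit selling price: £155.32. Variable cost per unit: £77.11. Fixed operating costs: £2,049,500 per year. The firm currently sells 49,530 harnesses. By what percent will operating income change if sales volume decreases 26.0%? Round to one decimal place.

-55.2%

At 49,530 units, contribution = 49,530 × £78.21 = £3,873,741.30.
Operating income = contribution − fixed costs = £3,873,741.30 − £2,049,500 = £1,824,241.30.
Degree of operating leverage = £3,873,741.30 / £1,824,241.30 = 2.1235.
%ΔEBIT = DOL × %ΔSales = 2.1235 × -26.0% = -55.2%.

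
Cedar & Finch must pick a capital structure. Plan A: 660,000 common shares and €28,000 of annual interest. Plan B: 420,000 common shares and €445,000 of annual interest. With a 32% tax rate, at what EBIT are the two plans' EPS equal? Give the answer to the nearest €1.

Set EPS_A = EPS_B: (EBIT − €28,000)(1 − 0.32) ÷ 660,000 = (EBIT − €445,000)(1 − 0.32) ÷ 420,000.
Cancelling (1 − t) and cross-multiplying: 420,000·(EBIT − 28,000) = 660,000·(EBIT − 445,000).
Solving, EBIT = (445,000·660,000 − 28,000·420,000) / (660,000 − 420,000) = 281,940,000,000 / 240,000 = 1,174,750.00.

€1,174,750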